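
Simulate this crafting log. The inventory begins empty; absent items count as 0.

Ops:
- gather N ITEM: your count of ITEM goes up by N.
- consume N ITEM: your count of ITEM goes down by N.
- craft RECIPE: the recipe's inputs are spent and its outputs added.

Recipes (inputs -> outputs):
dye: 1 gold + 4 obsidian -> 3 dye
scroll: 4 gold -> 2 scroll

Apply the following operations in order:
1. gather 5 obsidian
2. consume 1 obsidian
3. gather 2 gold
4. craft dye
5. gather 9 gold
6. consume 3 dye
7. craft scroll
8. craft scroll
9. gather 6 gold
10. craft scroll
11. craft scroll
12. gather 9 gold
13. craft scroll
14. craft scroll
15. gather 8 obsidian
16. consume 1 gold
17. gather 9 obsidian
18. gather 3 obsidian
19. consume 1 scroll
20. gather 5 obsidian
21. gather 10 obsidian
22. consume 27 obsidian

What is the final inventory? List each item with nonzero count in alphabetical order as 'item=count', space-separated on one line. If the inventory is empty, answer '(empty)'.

After 1 (gather 5 obsidian): obsidian=5
After 2 (consume 1 obsidian): obsidian=4
After 3 (gather 2 gold): gold=2 obsidian=4
After 4 (craft dye): dye=3 gold=1
After 5 (gather 9 gold): dye=3 gold=10
After 6 (consume 3 dye): gold=10
After 7 (craft scroll): gold=6 scroll=2
After 8 (craft scroll): gold=2 scroll=4
After 9 (gather 6 gold): gold=8 scroll=4
After 10 (craft scroll): gold=4 scroll=6
After 11 (craft scroll): scroll=8
After 12 (gather 9 gold): gold=9 scroll=8
After 13 (craft scroll): gold=5 scroll=10
After 14 (craft scroll): gold=1 scroll=12
After 15 (gather 8 obsidian): gold=1 obsidian=8 scroll=12
After 16 (consume 1 gold): obsidian=8 scroll=12
After 17 (gather 9 obsidian): obsidian=17 scroll=12
After 18 (gather 3 obsidian): obsidian=20 scroll=12
After 19 (consume 1 scroll): obsidian=20 scroll=11
After 20 (gather 5 obsidian): obsidian=25 scroll=11
After 21 (gather 10 obsidian): obsidian=35 scroll=11
After 22 (consume 27 obsidian): obsidian=8 scroll=11

Answer: obsidian=8 scroll=11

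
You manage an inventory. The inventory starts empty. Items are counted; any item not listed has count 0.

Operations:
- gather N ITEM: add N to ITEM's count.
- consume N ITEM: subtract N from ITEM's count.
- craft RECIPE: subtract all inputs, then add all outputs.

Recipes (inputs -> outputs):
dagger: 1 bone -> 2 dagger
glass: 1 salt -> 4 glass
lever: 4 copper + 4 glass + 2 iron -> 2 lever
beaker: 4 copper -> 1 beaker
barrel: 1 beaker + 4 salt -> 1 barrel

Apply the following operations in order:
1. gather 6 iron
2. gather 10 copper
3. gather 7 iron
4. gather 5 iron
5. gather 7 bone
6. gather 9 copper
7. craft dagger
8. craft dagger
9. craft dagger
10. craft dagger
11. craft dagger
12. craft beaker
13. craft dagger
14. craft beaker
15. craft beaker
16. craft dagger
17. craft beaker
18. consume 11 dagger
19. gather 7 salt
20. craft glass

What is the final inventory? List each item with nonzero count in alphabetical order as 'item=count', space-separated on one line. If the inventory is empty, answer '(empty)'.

After 1 (gather 6 iron): iron=6
After 2 (gather 10 copper): copper=10 iron=6
After 3 (gather 7 iron): copper=10 iron=13
After 4 (gather 5 iron): copper=10 iron=18
After 5 (gather 7 bone): bone=7 copper=10 iron=18
After 6 (gather 9 copper): bone=7 copper=19 iron=18
After 7 (craft dagger): bone=6 copper=19 dagger=2 iron=18
After 8 (craft dagger): bone=5 copper=19 dagger=4 iron=18
After 9 (craft dagger): bone=4 copper=19 dagger=6 iron=18
After 10 (craft dagger): bone=3 copper=19 dagger=8 iron=18
After 11 (craft dagger): bone=2 copper=19 dagger=10 iron=18
After 12 (craft beaker): beaker=1 bone=2 copper=15 dagger=10 iron=18
After 13 (craft dagger): beaker=1 bone=1 copper=15 dagger=12 iron=18
After 14 (craft beaker): beaker=2 bone=1 copper=11 dagger=12 iron=18
After 15 (craft beaker): beaker=3 bone=1 copper=7 dagger=12 iron=18
After 16 (craft dagger): beaker=3 copper=7 dagger=14 iron=18
After 17 (craft beaker): beaker=4 copper=3 dagger=14 iron=18
After 18 (consume 11 dagger): beaker=4 copper=3 dagger=3 iron=18
After 19 (gather 7 salt): beaker=4 copper=3 dagger=3 iron=18 salt=7
After 20 (craft glass): beaker=4 copper=3 dagger=3 glass=4 iron=18 salt=6

Answer: beaker=4 copper=3 dagger=3 glass=4 iron=18 salt=6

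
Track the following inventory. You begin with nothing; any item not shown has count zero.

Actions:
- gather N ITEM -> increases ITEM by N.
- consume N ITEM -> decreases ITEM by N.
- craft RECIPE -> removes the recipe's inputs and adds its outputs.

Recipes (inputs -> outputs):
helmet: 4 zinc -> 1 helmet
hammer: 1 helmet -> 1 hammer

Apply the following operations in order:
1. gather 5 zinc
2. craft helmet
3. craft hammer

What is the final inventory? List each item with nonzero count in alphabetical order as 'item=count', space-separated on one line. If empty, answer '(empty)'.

Answer: hammer=1 zinc=1

Derivation:
After 1 (gather 5 zinc): zinc=5
After 2 (craft helmet): helmet=1 zinc=1
After 3 (craft hammer): hammer=1 zinc=1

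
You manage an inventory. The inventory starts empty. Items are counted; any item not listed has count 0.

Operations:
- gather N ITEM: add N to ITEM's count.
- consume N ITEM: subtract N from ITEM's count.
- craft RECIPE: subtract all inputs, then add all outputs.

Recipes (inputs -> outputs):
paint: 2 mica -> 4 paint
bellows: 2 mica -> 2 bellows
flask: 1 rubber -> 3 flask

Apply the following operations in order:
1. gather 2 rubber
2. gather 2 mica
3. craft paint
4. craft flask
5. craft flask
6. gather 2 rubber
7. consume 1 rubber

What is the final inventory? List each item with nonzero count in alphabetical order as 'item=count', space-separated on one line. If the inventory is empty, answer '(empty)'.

After 1 (gather 2 rubber): rubber=2
After 2 (gather 2 mica): mica=2 rubber=2
After 3 (craft paint): paint=4 rubber=2
After 4 (craft flask): flask=3 paint=4 rubber=1
After 5 (craft flask): flask=6 paint=4
After 6 (gather 2 rubber): flask=6 paint=4 rubber=2
After 7 (consume 1 rubber): flask=6 paint=4 rubber=1

Answer: flask=6 paint=4 rubber=1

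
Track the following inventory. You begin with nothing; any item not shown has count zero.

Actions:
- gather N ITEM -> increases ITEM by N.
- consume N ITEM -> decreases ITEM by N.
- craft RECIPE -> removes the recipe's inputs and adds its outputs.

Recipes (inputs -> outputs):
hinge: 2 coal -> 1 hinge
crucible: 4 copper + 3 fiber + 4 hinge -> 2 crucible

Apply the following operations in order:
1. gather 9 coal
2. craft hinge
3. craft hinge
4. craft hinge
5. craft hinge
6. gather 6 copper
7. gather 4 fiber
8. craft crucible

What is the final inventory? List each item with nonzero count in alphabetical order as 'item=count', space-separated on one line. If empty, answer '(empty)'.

Answer: coal=1 copper=2 crucible=2 fiber=1

Derivation:
After 1 (gather 9 coal): coal=9
After 2 (craft hinge): coal=7 hinge=1
After 3 (craft hinge): coal=5 hinge=2
After 4 (craft hinge): coal=3 hinge=3
After 5 (craft hinge): coal=1 hinge=4
After 6 (gather 6 copper): coal=1 copper=6 hinge=4
After 7 (gather 4 fiber): coal=1 copper=6 fiber=4 hinge=4
After 8 (craft crucible): coal=1 copper=2 crucible=2 fiber=1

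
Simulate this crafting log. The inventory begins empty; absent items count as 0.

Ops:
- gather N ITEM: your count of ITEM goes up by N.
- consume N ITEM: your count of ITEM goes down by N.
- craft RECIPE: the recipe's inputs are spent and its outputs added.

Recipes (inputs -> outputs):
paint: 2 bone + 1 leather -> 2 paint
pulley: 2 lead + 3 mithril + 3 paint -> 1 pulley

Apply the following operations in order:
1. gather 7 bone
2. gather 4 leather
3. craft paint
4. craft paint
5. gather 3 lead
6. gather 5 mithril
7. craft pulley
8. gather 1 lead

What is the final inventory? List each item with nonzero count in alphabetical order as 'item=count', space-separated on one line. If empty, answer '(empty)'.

After 1 (gather 7 bone): bone=7
After 2 (gather 4 leather): bone=7 leather=4
After 3 (craft paint): bone=5 leather=3 paint=2
After 4 (craft paint): bone=3 leather=2 paint=4
After 5 (gather 3 lead): bone=3 lead=3 leather=2 paint=4
After 6 (gather 5 mithril): bone=3 lead=3 leather=2 mithril=5 paint=4
After 7 (craft pulley): bone=3 lead=1 leather=2 mithril=2 paint=1 pulley=1
After 8 (gather 1 lead): bone=3 lead=2 leather=2 mithril=2 paint=1 pulley=1

Answer: bone=3 lead=2 leather=2 mithril=2 paint=1 pulley=1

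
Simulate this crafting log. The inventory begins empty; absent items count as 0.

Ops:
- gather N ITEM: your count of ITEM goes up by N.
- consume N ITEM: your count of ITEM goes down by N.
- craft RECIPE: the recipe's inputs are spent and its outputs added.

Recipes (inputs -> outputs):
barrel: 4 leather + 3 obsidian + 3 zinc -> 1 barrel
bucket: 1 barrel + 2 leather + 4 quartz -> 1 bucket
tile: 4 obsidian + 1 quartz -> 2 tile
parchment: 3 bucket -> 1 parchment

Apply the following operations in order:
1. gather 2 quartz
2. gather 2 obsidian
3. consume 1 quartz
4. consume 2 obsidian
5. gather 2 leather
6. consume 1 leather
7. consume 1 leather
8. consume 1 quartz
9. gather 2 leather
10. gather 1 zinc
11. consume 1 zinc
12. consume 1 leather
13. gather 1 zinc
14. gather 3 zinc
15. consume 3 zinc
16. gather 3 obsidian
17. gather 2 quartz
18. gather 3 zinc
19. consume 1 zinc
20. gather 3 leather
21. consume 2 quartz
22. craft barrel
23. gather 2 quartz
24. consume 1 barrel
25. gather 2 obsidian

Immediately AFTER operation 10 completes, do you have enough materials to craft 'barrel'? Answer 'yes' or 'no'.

Answer: no

Derivation:
After 1 (gather 2 quartz): quartz=2
After 2 (gather 2 obsidian): obsidian=2 quartz=2
After 3 (consume 1 quartz): obsidian=2 quartz=1
After 4 (consume 2 obsidian): quartz=1
After 5 (gather 2 leather): leather=2 quartz=1
After 6 (consume 1 leather): leather=1 quartz=1
After 7 (consume 1 leather): quartz=1
After 8 (consume 1 quartz): (empty)
After 9 (gather 2 leather): leather=2
After 10 (gather 1 zinc): leather=2 zinc=1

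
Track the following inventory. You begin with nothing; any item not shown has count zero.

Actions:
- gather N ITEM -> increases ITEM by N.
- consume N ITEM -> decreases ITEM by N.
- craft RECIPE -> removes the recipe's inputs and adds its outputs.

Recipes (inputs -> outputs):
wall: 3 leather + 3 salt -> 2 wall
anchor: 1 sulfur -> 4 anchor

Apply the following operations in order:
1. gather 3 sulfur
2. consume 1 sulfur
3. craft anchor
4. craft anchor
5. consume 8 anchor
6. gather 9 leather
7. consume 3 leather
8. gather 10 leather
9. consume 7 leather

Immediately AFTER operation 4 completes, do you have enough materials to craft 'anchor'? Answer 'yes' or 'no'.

Answer: no

Derivation:
After 1 (gather 3 sulfur): sulfur=3
After 2 (consume 1 sulfur): sulfur=2
After 3 (craft anchor): anchor=4 sulfur=1
After 4 (craft anchor): anchor=8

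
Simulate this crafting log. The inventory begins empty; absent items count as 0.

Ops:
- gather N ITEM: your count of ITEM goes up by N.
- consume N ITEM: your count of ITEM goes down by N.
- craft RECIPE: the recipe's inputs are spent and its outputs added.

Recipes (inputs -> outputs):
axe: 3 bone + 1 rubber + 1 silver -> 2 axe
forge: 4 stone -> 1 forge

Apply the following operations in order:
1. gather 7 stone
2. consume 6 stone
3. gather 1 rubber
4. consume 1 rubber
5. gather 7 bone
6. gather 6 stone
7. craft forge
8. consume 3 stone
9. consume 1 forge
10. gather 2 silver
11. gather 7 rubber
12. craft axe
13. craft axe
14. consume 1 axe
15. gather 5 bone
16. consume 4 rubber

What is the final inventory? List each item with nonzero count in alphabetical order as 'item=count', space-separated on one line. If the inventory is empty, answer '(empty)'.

Answer: axe=3 bone=6 rubber=1

Derivation:
After 1 (gather 7 stone): stone=7
After 2 (consume 6 stone): stone=1
After 3 (gather 1 rubber): rubber=1 stone=1
After 4 (consume 1 rubber): stone=1
After 5 (gather 7 bone): bone=7 stone=1
After 6 (gather 6 stone): bone=7 stone=7
After 7 (craft forge): bone=7 forge=1 stone=3
After 8 (consume 3 stone): bone=7 forge=1
After 9 (consume 1 forge): bone=7
After 10 (gather 2 silver): bone=7 silver=2
After 11 (gather 7 rubber): bone=7 rubber=7 silver=2
After 12 (craft axe): axe=2 bone=4 rubber=6 silver=1
After 13 (craft axe): axe=4 bone=1 rubber=5
After 14 (consume 1 axe): axe=3 bone=1 rubber=5
After 15 (gather 5 bone): axe=3 bone=6 rubber=5
After 16 (consume 4 rubber): axe=3 bone=6 rubber=1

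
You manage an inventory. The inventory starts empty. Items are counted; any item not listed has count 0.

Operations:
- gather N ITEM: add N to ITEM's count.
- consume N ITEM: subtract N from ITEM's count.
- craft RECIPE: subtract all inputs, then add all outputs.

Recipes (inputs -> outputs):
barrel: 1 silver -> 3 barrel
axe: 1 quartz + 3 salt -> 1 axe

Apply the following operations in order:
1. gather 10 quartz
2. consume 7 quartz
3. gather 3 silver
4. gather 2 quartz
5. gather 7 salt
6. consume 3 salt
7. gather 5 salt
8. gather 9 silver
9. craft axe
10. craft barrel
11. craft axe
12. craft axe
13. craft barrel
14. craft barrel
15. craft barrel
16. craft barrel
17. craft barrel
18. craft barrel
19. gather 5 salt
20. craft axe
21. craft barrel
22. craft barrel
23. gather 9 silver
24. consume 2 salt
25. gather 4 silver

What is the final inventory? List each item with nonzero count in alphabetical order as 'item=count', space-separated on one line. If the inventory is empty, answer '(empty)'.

Answer: axe=4 barrel=27 quartz=1 silver=16

Derivation:
After 1 (gather 10 quartz): quartz=10
After 2 (consume 7 quartz): quartz=3
After 3 (gather 3 silver): quartz=3 silver=3
After 4 (gather 2 quartz): quartz=5 silver=3
After 5 (gather 7 salt): quartz=5 salt=7 silver=3
After 6 (consume 3 salt): quartz=5 salt=4 silver=3
After 7 (gather 5 salt): quartz=5 salt=9 silver=3
After 8 (gather 9 silver): quartz=5 salt=9 silver=12
After 9 (craft axe): axe=1 quartz=4 salt=6 silver=12
After 10 (craft barrel): axe=1 barrel=3 quartz=4 salt=6 silver=11
After 11 (craft axe): axe=2 barrel=3 quartz=3 salt=3 silver=11
After 12 (craft axe): axe=3 barrel=3 quartz=2 silver=11
After 13 (craft barrel): axe=3 barrel=6 quartz=2 silver=10
After 14 (craft barrel): axe=3 barrel=9 quartz=2 silver=9
After 15 (craft barrel): axe=3 barrel=12 quartz=2 silver=8
After 16 (craft barrel): axe=3 barrel=15 quartz=2 silver=7
After 17 (craft barrel): axe=3 barrel=18 quartz=2 silver=6
After 18 (craft barrel): axe=3 barrel=21 quartz=2 silver=5
After 19 (gather 5 salt): axe=3 barrel=21 quartz=2 salt=5 silver=5
After 20 (craft axe): axe=4 barrel=21 quartz=1 salt=2 silver=5
After 21 (craft barrel): axe=4 barrel=24 quartz=1 salt=2 silver=4
After 22 (craft barrel): axe=4 barrel=27 quartz=1 salt=2 silver=3
After 23 (gather 9 silver): axe=4 barrel=27 quartz=1 salt=2 silver=12
After 24 (consume 2 salt): axe=4 barrel=27 quartz=1 silver=12
After 25 (gather 4 silver): axe=4 barrel=27 quartz=1 silver=16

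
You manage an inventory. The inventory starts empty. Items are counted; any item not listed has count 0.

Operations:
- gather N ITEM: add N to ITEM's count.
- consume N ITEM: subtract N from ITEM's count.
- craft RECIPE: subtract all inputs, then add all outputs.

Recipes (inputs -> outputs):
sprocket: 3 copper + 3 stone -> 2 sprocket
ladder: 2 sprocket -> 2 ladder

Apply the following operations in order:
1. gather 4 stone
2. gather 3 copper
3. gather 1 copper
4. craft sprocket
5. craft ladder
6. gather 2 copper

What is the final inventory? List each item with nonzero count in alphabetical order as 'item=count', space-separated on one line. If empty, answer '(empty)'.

After 1 (gather 4 stone): stone=4
After 2 (gather 3 copper): copper=3 stone=4
After 3 (gather 1 copper): copper=4 stone=4
After 4 (craft sprocket): copper=1 sprocket=2 stone=1
After 5 (craft ladder): copper=1 ladder=2 stone=1
After 6 (gather 2 copper): copper=3 ladder=2 stone=1

Answer: copper=3 ladder=2 stone=1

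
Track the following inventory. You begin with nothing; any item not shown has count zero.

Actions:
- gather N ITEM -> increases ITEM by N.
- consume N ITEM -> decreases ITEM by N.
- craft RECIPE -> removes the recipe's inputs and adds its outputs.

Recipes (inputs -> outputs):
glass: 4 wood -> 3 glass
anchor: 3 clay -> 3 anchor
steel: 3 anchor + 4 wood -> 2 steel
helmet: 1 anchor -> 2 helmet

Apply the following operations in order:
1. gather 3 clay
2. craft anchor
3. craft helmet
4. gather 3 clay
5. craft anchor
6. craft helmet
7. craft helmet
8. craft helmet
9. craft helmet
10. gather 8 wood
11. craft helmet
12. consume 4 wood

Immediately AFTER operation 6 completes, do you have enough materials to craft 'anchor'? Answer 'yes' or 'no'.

After 1 (gather 3 clay): clay=3
After 2 (craft anchor): anchor=3
After 3 (craft helmet): anchor=2 helmet=2
After 4 (gather 3 clay): anchor=2 clay=3 helmet=2
After 5 (craft anchor): anchor=5 helmet=2
After 6 (craft helmet): anchor=4 helmet=4

Answer: no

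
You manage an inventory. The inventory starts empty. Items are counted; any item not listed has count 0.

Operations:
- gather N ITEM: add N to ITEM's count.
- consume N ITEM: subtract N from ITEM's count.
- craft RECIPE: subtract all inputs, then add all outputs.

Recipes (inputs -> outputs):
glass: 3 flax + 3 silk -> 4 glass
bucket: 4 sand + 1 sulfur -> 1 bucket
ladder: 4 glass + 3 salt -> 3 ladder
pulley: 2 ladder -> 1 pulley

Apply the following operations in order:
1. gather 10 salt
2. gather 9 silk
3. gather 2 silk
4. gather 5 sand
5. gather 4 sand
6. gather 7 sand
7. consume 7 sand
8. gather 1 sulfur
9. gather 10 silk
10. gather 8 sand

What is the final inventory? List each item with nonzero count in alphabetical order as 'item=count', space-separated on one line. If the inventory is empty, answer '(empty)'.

Answer: salt=10 sand=17 silk=21 sulfur=1

Derivation:
After 1 (gather 10 salt): salt=10
After 2 (gather 9 silk): salt=10 silk=9
After 3 (gather 2 silk): salt=10 silk=11
After 4 (gather 5 sand): salt=10 sand=5 silk=11
After 5 (gather 4 sand): salt=10 sand=9 silk=11
After 6 (gather 7 sand): salt=10 sand=16 silk=11
After 7 (consume 7 sand): salt=10 sand=9 silk=11
After 8 (gather 1 sulfur): salt=10 sand=9 silk=11 sulfur=1
After 9 (gather 10 silk): salt=10 sand=9 silk=21 sulfur=1
After 10 (gather 8 sand): salt=10 sand=17 silk=21 sulfur=1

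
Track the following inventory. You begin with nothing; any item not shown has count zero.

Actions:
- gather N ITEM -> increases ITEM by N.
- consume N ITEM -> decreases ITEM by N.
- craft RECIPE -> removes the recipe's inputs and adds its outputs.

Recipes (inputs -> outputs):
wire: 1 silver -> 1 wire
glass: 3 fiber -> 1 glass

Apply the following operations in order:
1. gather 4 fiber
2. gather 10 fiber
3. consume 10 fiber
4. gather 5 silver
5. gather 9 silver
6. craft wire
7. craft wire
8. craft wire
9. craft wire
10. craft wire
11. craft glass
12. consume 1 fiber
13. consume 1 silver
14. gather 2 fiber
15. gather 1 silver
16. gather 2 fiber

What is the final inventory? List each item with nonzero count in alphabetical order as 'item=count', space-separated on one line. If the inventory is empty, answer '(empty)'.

Answer: fiber=4 glass=1 silver=9 wire=5

Derivation:
After 1 (gather 4 fiber): fiber=4
After 2 (gather 10 fiber): fiber=14
After 3 (consume 10 fiber): fiber=4
After 4 (gather 5 silver): fiber=4 silver=5
After 5 (gather 9 silver): fiber=4 silver=14
After 6 (craft wire): fiber=4 silver=13 wire=1
After 7 (craft wire): fiber=4 silver=12 wire=2
After 8 (craft wire): fiber=4 silver=11 wire=3
After 9 (craft wire): fiber=4 silver=10 wire=4
After 10 (craft wire): fiber=4 silver=9 wire=5
After 11 (craft glass): fiber=1 glass=1 silver=9 wire=5
After 12 (consume 1 fiber): glass=1 silver=9 wire=5
After 13 (consume 1 silver): glass=1 silver=8 wire=5
After 14 (gather 2 fiber): fiber=2 glass=1 silver=8 wire=5
After 15 (gather 1 silver): fiber=2 glass=1 silver=9 wire=5
After 16 (gather 2 fiber): fiber=4 glass=1 silver=9 wire=5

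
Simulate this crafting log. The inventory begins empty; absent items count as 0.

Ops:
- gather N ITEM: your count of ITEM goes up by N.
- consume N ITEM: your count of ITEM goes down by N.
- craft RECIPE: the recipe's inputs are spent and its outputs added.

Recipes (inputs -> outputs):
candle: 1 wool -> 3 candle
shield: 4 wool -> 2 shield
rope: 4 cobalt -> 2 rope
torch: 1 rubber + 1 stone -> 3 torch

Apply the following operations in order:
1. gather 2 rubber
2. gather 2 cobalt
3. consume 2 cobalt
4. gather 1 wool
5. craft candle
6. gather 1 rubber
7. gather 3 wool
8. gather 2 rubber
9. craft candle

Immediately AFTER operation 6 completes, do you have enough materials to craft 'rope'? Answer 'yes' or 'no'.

After 1 (gather 2 rubber): rubber=2
After 2 (gather 2 cobalt): cobalt=2 rubber=2
After 3 (consume 2 cobalt): rubber=2
After 4 (gather 1 wool): rubber=2 wool=1
After 5 (craft candle): candle=3 rubber=2
After 6 (gather 1 rubber): candle=3 rubber=3

Answer: no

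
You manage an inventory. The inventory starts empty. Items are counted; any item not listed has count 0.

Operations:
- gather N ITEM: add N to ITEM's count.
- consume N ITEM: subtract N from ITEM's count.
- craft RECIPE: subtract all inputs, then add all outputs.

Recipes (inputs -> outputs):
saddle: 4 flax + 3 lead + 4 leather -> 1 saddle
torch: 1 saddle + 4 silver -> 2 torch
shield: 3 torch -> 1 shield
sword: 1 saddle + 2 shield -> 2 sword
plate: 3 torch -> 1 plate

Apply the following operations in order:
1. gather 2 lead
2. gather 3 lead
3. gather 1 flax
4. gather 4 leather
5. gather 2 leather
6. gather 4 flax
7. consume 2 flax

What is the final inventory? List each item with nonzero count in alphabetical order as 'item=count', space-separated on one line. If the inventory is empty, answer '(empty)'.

After 1 (gather 2 lead): lead=2
After 2 (gather 3 lead): lead=5
After 3 (gather 1 flax): flax=1 lead=5
After 4 (gather 4 leather): flax=1 lead=5 leather=4
After 5 (gather 2 leather): flax=1 lead=5 leather=6
After 6 (gather 4 flax): flax=5 lead=5 leather=6
After 7 (consume 2 flax): flax=3 lead=5 leather=6

Answer: flax=3 lead=5 leather=6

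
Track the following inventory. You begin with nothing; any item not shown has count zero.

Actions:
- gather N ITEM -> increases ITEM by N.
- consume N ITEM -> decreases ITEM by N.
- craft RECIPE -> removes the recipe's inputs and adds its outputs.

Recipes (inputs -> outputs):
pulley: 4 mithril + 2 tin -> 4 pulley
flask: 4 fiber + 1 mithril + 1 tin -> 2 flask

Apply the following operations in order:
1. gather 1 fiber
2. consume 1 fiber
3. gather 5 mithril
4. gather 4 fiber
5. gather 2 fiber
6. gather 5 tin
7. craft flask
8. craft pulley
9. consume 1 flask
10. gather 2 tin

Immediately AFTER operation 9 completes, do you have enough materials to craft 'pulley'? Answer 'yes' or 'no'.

After 1 (gather 1 fiber): fiber=1
After 2 (consume 1 fiber): (empty)
After 3 (gather 5 mithril): mithril=5
After 4 (gather 4 fiber): fiber=4 mithril=5
After 5 (gather 2 fiber): fiber=6 mithril=5
After 6 (gather 5 tin): fiber=6 mithril=5 tin=5
After 7 (craft flask): fiber=2 flask=2 mithril=4 tin=4
After 8 (craft pulley): fiber=2 flask=2 pulley=4 tin=2
After 9 (consume 1 flask): fiber=2 flask=1 pulley=4 tin=2

Answer: no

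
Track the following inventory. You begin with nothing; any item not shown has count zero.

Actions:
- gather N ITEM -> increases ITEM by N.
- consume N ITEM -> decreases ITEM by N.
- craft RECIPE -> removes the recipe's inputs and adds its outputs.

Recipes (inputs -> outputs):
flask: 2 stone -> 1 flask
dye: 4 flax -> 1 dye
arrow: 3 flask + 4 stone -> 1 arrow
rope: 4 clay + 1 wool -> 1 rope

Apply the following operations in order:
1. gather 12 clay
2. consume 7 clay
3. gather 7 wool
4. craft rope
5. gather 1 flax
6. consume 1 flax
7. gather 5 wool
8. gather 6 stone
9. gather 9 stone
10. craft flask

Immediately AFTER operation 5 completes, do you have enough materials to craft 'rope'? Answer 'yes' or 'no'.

Answer: no

Derivation:
After 1 (gather 12 clay): clay=12
After 2 (consume 7 clay): clay=5
After 3 (gather 7 wool): clay=5 wool=7
After 4 (craft rope): clay=1 rope=1 wool=6
After 5 (gather 1 flax): clay=1 flax=1 rope=1 wool=6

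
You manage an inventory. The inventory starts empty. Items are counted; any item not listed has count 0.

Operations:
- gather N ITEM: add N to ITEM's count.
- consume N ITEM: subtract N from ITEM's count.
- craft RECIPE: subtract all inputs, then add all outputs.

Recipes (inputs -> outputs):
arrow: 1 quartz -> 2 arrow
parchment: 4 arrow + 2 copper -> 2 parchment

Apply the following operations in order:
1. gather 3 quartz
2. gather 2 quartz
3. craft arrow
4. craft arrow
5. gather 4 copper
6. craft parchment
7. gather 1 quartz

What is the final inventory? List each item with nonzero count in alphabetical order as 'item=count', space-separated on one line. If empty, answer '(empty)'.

After 1 (gather 3 quartz): quartz=3
After 2 (gather 2 quartz): quartz=5
After 3 (craft arrow): arrow=2 quartz=4
After 4 (craft arrow): arrow=4 quartz=3
After 5 (gather 4 copper): arrow=4 copper=4 quartz=3
After 6 (craft parchment): copper=2 parchment=2 quartz=3
After 7 (gather 1 quartz): copper=2 parchment=2 quartz=4

Answer: copper=2 parchment=2 quartz=4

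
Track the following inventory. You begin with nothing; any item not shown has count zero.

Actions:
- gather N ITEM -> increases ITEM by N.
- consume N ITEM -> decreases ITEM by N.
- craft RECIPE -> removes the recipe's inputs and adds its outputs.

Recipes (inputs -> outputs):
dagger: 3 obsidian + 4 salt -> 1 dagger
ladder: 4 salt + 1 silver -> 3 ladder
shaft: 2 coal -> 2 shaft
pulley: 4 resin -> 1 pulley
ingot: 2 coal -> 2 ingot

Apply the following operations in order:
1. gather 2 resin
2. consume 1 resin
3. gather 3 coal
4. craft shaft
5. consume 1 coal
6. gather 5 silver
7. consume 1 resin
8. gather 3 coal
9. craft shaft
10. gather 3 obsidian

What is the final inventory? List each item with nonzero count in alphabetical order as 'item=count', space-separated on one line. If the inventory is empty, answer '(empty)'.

After 1 (gather 2 resin): resin=2
After 2 (consume 1 resin): resin=1
After 3 (gather 3 coal): coal=3 resin=1
After 4 (craft shaft): coal=1 resin=1 shaft=2
After 5 (consume 1 coal): resin=1 shaft=2
After 6 (gather 5 silver): resin=1 shaft=2 silver=5
After 7 (consume 1 resin): shaft=2 silver=5
After 8 (gather 3 coal): coal=3 shaft=2 silver=5
After 9 (craft shaft): coal=1 shaft=4 silver=5
After 10 (gather 3 obsidian): coal=1 obsidian=3 shaft=4 silver=5

Answer: coal=1 obsidian=3 shaft=4 silver=5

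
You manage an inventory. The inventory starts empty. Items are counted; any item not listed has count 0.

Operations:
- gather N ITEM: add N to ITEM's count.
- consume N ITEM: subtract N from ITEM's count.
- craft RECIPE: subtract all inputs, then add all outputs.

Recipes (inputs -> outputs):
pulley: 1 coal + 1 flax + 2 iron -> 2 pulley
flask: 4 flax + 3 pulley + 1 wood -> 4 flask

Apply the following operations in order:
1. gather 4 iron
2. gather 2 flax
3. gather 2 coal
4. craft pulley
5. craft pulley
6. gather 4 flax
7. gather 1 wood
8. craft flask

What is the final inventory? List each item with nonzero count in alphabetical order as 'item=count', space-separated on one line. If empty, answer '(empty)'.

After 1 (gather 4 iron): iron=4
After 2 (gather 2 flax): flax=2 iron=4
After 3 (gather 2 coal): coal=2 flax=2 iron=4
After 4 (craft pulley): coal=1 flax=1 iron=2 pulley=2
After 5 (craft pulley): pulley=4
After 6 (gather 4 flax): flax=4 pulley=4
After 7 (gather 1 wood): flax=4 pulley=4 wood=1
After 8 (craft flask): flask=4 pulley=1

Answer: flask=4 pulley=1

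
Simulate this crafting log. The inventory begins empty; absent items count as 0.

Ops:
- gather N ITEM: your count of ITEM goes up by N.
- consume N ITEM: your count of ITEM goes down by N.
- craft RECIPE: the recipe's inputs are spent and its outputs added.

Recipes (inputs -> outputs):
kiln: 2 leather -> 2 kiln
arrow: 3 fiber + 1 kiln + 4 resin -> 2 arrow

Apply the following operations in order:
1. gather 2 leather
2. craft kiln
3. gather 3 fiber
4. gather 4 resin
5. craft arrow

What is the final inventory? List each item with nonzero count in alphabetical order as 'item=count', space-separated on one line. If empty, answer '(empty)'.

After 1 (gather 2 leather): leather=2
After 2 (craft kiln): kiln=2
After 3 (gather 3 fiber): fiber=3 kiln=2
After 4 (gather 4 resin): fiber=3 kiln=2 resin=4
After 5 (craft arrow): arrow=2 kiln=1

Answer: arrow=2 kiln=1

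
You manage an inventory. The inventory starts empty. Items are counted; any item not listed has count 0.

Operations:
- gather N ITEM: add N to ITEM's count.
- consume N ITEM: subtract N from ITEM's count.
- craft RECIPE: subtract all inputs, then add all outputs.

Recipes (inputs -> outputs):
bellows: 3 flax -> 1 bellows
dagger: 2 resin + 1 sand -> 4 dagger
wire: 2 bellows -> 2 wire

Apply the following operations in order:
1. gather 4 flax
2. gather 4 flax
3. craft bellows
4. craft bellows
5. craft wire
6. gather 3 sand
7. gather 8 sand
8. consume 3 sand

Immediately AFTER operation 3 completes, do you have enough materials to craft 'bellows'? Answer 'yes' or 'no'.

After 1 (gather 4 flax): flax=4
After 2 (gather 4 flax): flax=8
After 3 (craft bellows): bellows=1 flax=5

Answer: yes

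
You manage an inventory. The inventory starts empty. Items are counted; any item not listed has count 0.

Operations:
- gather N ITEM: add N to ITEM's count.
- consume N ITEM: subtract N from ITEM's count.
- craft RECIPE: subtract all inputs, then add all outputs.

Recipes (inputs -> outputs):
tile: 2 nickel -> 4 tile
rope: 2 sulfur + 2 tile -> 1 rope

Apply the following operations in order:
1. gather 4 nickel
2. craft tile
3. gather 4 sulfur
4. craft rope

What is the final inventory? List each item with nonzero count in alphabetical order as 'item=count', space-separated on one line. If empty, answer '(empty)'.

After 1 (gather 4 nickel): nickel=4
After 2 (craft tile): nickel=2 tile=4
After 3 (gather 4 sulfur): nickel=2 sulfur=4 tile=4
After 4 (craft rope): nickel=2 rope=1 sulfur=2 tile=2

Answer: nickel=2 rope=1 sulfur=2 tile=2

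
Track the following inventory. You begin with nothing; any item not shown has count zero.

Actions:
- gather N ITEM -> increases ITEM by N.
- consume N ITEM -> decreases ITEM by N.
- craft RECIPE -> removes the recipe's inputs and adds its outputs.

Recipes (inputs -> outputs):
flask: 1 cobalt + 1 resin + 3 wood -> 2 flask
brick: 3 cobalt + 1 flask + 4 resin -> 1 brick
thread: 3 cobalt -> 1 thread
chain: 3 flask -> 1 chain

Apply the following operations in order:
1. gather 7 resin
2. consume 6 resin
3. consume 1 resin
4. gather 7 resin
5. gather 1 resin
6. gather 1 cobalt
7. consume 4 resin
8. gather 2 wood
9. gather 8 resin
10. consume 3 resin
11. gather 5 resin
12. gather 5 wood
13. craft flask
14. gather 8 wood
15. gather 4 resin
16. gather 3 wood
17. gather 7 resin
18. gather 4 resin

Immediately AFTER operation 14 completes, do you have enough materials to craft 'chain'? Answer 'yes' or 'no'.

After 1 (gather 7 resin): resin=7
After 2 (consume 6 resin): resin=1
After 3 (consume 1 resin): (empty)
After 4 (gather 7 resin): resin=7
After 5 (gather 1 resin): resin=8
After 6 (gather 1 cobalt): cobalt=1 resin=8
After 7 (consume 4 resin): cobalt=1 resin=4
After 8 (gather 2 wood): cobalt=1 resin=4 wood=2
After 9 (gather 8 resin): cobalt=1 resin=12 wood=2
After 10 (consume 3 resin): cobalt=1 resin=9 wood=2
After 11 (gather 5 resin): cobalt=1 resin=14 wood=2
After 12 (gather 5 wood): cobalt=1 resin=14 wood=7
After 13 (craft flask): flask=2 resin=13 wood=4
After 14 (gather 8 wood): flask=2 resin=13 wood=12

Answer: no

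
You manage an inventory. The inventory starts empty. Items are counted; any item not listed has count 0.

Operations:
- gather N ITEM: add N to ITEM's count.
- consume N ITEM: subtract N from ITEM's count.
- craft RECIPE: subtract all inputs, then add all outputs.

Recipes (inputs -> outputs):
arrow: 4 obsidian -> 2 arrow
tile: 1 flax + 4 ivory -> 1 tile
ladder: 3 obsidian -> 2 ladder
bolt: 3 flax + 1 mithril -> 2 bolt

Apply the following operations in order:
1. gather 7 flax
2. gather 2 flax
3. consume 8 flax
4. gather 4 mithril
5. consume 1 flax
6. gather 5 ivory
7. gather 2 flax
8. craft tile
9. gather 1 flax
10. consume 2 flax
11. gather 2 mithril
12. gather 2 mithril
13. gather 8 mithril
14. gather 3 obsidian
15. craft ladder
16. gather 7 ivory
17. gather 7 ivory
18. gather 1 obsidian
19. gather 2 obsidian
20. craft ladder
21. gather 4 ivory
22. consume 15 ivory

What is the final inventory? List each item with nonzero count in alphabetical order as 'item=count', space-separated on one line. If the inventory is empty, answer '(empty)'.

Answer: ivory=4 ladder=4 mithril=16 tile=1

Derivation:
After 1 (gather 7 flax): flax=7
After 2 (gather 2 flax): flax=9
After 3 (consume 8 flax): flax=1
After 4 (gather 4 mithril): flax=1 mithril=4
After 5 (consume 1 flax): mithril=4
After 6 (gather 5 ivory): ivory=5 mithril=4
After 7 (gather 2 flax): flax=2 ivory=5 mithril=4
After 8 (craft tile): flax=1 ivory=1 mithril=4 tile=1
After 9 (gather 1 flax): flax=2 ivory=1 mithril=4 tile=1
After 10 (consume 2 flax): ivory=1 mithril=4 tile=1
After 11 (gather 2 mithril): ivory=1 mithril=6 tile=1
After 12 (gather 2 mithril): ivory=1 mithril=8 tile=1
After 13 (gather 8 mithril): ivory=1 mithril=16 tile=1
After 14 (gather 3 obsidian): ivory=1 mithril=16 obsidian=3 tile=1
After 15 (craft ladder): ivory=1 ladder=2 mithril=16 tile=1
After 16 (gather 7 ivory): ivory=8 ladder=2 mithril=16 tile=1
After 17 (gather 7 ivory): ivory=15 ladder=2 mithril=16 tile=1
After 18 (gather 1 obsidian): ivory=15 ladder=2 mithril=16 obsidian=1 tile=1
After 19 (gather 2 obsidian): ivory=15 ladder=2 mithril=16 obsidian=3 tile=1
After 20 (craft ladder): ivory=15 ladder=4 mithril=16 tile=1
After 21 (gather 4 ivory): ivory=19 ladder=4 mithril=16 tile=1
After 22 (consume 15 ivory): ivory=4 ladder=4 mithril=16 tile=1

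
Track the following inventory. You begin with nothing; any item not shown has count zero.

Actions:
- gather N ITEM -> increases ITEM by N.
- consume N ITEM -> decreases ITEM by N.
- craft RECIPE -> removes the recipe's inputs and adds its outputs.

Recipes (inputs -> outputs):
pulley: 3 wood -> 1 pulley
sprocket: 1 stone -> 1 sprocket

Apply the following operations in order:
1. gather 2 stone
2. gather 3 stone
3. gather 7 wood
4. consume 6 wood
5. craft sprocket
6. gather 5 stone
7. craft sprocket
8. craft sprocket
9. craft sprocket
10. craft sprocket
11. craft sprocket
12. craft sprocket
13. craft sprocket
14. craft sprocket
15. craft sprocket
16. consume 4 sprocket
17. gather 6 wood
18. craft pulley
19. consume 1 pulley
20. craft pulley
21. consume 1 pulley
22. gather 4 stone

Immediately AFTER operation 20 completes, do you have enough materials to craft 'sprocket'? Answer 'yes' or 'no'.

After 1 (gather 2 stone): stone=2
After 2 (gather 3 stone): stone=5
After 3 (gather 7 wood): stone=5 wood=7
After 4 (consume 6 wood): stone=5 wood=1
After 5 (craft sprocket): sprocket=1 stone=4 wood=1
After 6 (gather 5 stone): sprocket=1 stone=9 wood=1
After 7 (craft sprocket): sprocket=2 stone=8 wood=1
After 8 (craft sprocket): sprocket=3 stone=7 wood=1
After 9 (craft sprocket): sprocket=4 stone=6 wood=1
After 10 (craft sprocket): sprocket=5 stone=5 wood=1
After 11 (craft sprocket): sprocket=6 stone=4 wood=1
After 12 (craft sprocket): sprocket=7 stone=3 wood=1
After 13 (craft sprocket): sprocket=8 stone=2 wood=1
After 14 (craft sprocket): sprocket=9 stone=1 wood=1
After 15 (craft sprocket): sprocket=10 wood=1
After 16 (consume 4 sprocket): sprocket=6 wood=1
After 17 (gather 6 wood): sprocket=6 wood=7
After 18 (craft pulley): pulley=1 sprocket=6 wood=4
After 19 (consume 1 pulley): sprocket=6 wood=4
After 20 (craft pulley): pulley=1 sprocket=6 wood=1

Answer: no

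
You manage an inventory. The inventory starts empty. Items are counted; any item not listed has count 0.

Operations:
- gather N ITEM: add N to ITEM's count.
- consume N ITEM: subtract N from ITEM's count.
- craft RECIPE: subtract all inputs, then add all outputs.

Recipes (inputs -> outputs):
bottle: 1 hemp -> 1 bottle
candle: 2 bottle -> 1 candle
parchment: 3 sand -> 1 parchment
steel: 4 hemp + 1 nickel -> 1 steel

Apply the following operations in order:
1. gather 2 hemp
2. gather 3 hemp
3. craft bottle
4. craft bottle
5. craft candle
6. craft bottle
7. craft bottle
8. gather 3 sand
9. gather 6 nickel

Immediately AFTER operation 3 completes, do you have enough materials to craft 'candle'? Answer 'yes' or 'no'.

Answer: no

Derivation:
After 1 (gather 2 hemp): hemp=2
After 2 (gather 3 hemp): hemp=5
After 3 (craft bottle): bottle=1 hemp=4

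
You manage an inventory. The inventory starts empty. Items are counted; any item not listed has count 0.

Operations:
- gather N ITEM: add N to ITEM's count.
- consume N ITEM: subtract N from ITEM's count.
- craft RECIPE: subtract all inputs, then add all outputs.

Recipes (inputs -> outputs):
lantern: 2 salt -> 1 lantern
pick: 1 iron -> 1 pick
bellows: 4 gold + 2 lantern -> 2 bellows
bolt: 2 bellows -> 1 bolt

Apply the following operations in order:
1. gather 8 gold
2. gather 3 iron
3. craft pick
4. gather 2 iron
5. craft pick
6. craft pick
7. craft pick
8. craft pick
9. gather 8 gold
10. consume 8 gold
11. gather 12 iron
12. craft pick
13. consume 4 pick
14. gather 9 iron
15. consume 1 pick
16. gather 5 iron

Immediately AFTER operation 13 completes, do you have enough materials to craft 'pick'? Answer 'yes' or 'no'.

Answer: yes

Derivation:
After 1 (gather 8 gold): gold=8
After 2 (gather 3 iron): gold=8 iron=3
After 3 (craft pick): gold=8 iron=2 pick=1
After 4 (gather 2 iron): gold=8 iron=4 pick=1
After 5 (craft pick): gold=8 iron=3 pick=2
After 6 (craft pick): gold=8 iron=2 pick=3
After 7 (craft pick): gold=8 iron=1 pick=4
After 8 (craft pick): gold=8 pick=5
After 9 (gather 8 gold): gold=16 pick=5
After 10 (consume 8 gold): gold=8 pick=5
After 11 (gather 12 iron): gold=8 iron=12 pick=5
After 12 (craft pick): gold=8 iron=11 pick=6
After 13 (consume 4 pick): gold=8 iron=11 pick=2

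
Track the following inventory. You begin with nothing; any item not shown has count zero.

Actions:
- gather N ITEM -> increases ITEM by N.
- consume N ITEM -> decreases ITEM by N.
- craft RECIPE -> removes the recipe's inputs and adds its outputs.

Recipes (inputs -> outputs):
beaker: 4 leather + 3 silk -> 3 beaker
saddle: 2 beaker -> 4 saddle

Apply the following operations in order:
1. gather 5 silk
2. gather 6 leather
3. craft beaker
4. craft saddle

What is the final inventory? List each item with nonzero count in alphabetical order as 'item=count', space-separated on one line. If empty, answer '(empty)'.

After 1 (gather 5 silk): silk=5
After 2 (gather 6 leather): leather=6 silk=5
After 3 (craft beaker): beaker=3 leather=2 silk=2
After 4 (craft saddle): beaker=1 leather=2 saddle=4 silk=2

Answer: beaker=1 leather=2 saddle=4 silk=2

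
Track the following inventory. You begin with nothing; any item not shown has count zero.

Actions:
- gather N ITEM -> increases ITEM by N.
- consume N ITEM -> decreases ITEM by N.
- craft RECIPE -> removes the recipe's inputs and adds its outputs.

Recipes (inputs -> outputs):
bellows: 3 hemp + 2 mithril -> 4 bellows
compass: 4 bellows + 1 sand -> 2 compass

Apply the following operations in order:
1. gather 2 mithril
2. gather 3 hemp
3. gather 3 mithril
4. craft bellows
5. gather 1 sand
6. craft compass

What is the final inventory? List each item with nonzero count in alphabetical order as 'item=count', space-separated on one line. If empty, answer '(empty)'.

Answer: compass=2 mithril=3

Derivation:
After 1 (gather 2 mithril): mithril=2
After 2 (gather 3 hemp): hemp=3 mithril=2
After 3 (gather 3 mithril): hemp=3 mithril=5
After 4 (craft bellows): bellows=4 mithril=3
After 5 (gather 1 sand): bellows=4 mithril=3 sand=1
After 6 (craft compass): compass=2 mithril=3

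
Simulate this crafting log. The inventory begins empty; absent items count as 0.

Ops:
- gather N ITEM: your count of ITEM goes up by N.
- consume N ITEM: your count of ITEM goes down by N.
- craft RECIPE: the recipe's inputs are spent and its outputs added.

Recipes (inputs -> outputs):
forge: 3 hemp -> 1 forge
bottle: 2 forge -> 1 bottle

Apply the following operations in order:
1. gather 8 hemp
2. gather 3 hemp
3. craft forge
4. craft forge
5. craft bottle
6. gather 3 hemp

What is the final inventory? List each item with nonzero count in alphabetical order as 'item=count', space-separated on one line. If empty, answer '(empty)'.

After 1 (gather 8 hemp): hemp=8
After 2 (gather 3 hemp): hemp=11
After 3 (craft forge): forge=1 hemp=8
After 4 (craft forge): forge=2 hemp=5
After 5 (craft bottle): bottle=1 hemp=5
After 6 (gather 3 hemp): bottle=1 hemp=8

Answer: bottle=1 hemp=8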